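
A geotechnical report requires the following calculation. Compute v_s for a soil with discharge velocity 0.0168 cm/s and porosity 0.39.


Result: 0.04308 cm/s

Derivation:
Using v_s = v_d / n
v_s = 0.0168 / 0.39
v_s = 0.04308 cm/s


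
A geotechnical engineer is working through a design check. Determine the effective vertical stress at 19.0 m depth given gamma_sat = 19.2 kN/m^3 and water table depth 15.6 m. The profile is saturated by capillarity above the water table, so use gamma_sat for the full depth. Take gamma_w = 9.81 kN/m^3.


Total stress = gamma_sat * depth
sigma = 19.2 * 19.0 = 364.8 kPa
Pore water pressure u = gamma_w * (depth - d_wt)
u = 9.81 * (19.0 - 15.6) = 33.354 kPa
Effective stress = sigma - u
sigma' = 364.8 - 33.354 = 331.45 kPa


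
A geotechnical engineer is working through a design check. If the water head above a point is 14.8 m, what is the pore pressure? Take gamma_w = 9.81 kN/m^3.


Using u = gamma_w * h_w
u = 9.81 * 14.8
u = 145.19 kPa


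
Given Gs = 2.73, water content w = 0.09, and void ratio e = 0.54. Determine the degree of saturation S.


Result: 0.455

Derivation:
Using S = Gs * w / e
S = 2.73 * 0.09 / 0.54
S = 0.455


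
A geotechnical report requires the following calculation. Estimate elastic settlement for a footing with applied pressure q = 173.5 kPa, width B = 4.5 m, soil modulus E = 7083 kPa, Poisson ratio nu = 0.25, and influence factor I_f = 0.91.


Using Se = q * B * (1 - nu^2) * I_f / E
1 - nu^2 = 1 - 0.25^2 = 0.9375
Se = 173.5 * 4.5 * 0.9375 * 0.91 / 7083
Se = 0.094039 m
Convert to mm: Se = 0.094039 * 1000 = 94.039 mm


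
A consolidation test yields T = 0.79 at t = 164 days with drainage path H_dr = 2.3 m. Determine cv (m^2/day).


Result: 0.02548 m^2/day

Derivation:
Using cv = T * H_dr^2 / t
H_dr^2 = 2.3^2 = 5.29
cv = 0.79 * 5.29 / 164
cv = 0.02548 m^2/day


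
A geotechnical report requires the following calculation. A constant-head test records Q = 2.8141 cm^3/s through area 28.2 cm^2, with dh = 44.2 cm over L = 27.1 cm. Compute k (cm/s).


Result: 0.061184 cm/s

Derivation:
Compute hydraulic gradient:
i = dh / L = 44.2 / 27.1 = 1.631
Then apply Darcy's law:
k = Q / (A * i)
k = 2.8141 / (28.2 * 1.631)
k = 2.8141 / 45.9941
k = 0.061184 cm/s


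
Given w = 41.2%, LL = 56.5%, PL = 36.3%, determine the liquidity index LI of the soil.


Result: 0.243

Derivation:
First compute the plasticity index:
PI = LL - PL = 56.5 - 36.3 = 20.2
Then compute the liquidity index:
LI = (w - PL) / PI
LI = (41.2 - 36.3) / 20.2
LI = 0.243


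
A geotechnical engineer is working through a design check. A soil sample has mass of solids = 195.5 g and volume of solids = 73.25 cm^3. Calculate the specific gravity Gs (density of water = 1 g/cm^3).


Using Gs = m_s / (V_s * rho_w)
Since rho_w = 1 g/cm^3:
Gs = 195.5 / 73.25
Gs = 2.669


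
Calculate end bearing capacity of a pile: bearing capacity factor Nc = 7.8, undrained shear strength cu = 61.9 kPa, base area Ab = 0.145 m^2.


Result: 70.01 kN

Derivation:
Using Qb = Nc * cu * Ab
Qb = 7.8 * 61.9 * 0.145
Qb = 70.01 kN


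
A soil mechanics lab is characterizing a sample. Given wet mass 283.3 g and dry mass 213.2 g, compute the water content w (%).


Result: 32.88 %

Derivation:
Using w = (m_wet - m_dry) / m_dry * 100
m_wet - m_dry = 283.3 - 213.2 = 70.1 g
w = 70.1 / 213.2 * 100
w = 32.88 %


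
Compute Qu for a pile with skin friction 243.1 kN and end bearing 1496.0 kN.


Result: 1739.1 kN

Derivation:
Using Qu = Qf + Qb
Qu = 243.1 + 1496.0
Qu = 1739.1 kN


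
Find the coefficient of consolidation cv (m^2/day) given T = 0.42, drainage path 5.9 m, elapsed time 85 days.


Using cv = T * H_dr^2 / t
H_dr^2 = 5.9^2 = 34.81
cv = 0.42 * 34.81 / 85
cv = 0.172 m^2/day


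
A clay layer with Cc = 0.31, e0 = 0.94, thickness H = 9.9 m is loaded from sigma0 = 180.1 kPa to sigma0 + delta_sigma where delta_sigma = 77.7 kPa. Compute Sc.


Using Sc = Cc * H / (1 + e0) * log10((sigma0 + delta_sigma) / sigma0)
Stress ratio = (180.1 + 77.7) / 180.1 = 1.43143
log10(1.43143) = 0.155769
Cc * H / (1 + e0) = 0.31 * 9.9 / (1 + 0.94) = 1.58196
Sc = 1.58196 * 0.155769
Sc = 0.2464 m


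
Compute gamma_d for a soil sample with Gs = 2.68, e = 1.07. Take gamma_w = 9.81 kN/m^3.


Using gamma_d = Gs * gamma_w / (1 + e)
gamma_d = 2.68 * 9.81 / (1 + 1.07)
gamma_d = 2.68 * 9.81 / 2.07
gamma_d = 12.701 kN/m^3


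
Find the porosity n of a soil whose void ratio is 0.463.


Using the relation n = e / (1 + e)
n = 0.463 / (1 + 0.463)
n = 0.463 / 1.463
n = 0.3165


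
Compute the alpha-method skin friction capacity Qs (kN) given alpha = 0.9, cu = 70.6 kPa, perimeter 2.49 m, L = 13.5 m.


Using Qs = alpha * cu * perimeter * L
Qs = 0.9 * 70.6 * 2.49 * 13.5
Qs = 2135.9 kN


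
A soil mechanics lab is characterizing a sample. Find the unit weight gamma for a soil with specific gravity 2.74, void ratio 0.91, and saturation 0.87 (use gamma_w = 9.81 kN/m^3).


Using gamma = gamma_w * (Gs + S*e) / (1 + e)
Numerator: Gs + S*e = 2.74 + 0.87*0.91 = 3.5317
Denominator: 1 + e = 1 + 0.91 = 1.91
gamma = 9.81 * 3.5317 / 1.91
gamma = 18.139 kN/m^3


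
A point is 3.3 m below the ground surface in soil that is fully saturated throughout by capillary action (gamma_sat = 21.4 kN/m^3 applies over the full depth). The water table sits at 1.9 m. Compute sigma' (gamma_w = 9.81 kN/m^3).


Result: 56.89 kPa

Derivation:
Total stress = gamma_sat * depth
sigma = 21.4 * 3.3 = 70.62 kPa
Pore water pressure u = gamma_w * (depth - d_wt)
u = 9.81 * (3.3 - 1.9) = 13.734 kPa
Effective stress = sigma - u
sigma' = 70.62 - 13.734 = 56.89 kPa


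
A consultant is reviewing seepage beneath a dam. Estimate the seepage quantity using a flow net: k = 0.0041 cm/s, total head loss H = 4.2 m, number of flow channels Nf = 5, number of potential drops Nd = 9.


Convert k to m/s for unit consistency with H:
k = 0.0041 cm/s = 0.0041 / 100 m/s = 4.1e-05 m/s
Using q = k * H * Nf / Nd
Nf / Nd = 5 / 9 = 0.5556
q = 4.1e-05 * 4.2 * 0.5556
q = 9.567e-05 m^3/s per m


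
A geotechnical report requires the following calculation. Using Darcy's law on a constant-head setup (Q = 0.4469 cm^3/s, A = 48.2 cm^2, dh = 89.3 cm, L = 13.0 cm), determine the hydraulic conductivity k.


Result: 0.00135 cm/s

Derivation:
Compute hydraulic gradient:
i = dh / L = 89.3 / 13.0 = 6.86923
Then apply Darcy's law:
k = Q / (A * i)
k = 0.4469 / (48.2 * 6.86923)
k = 0.4469 / 331.097
k = 0.00135 cm/s


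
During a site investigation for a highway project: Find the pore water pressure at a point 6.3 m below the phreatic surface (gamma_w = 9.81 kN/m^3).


Using u = gamma_w * h_w
u = 9.81 * 6.3
u = 61.8 kPa


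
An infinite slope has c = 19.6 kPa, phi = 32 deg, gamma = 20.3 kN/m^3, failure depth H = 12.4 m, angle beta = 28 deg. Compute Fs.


Result: 1.363

Derivation:
Using Fs = c / (gamma*H*sin(beta)*cos(beta)) + tan(phi)/tan(beta)
Cohesion contribution = 19.6 / (20.3*12.4*sin(28)*cos(28))
Cohesion contribution = 0.187843
Friction contribution = tan(32)/tan(28) = 1.17521
Fs = 0.187843 + 1.17521
Fs = 1.363


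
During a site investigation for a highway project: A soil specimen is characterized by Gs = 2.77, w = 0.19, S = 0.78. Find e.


Using the relation e = Gs * w / S
e = 2.77 * 0.19 / 0.78
e = 0.6747


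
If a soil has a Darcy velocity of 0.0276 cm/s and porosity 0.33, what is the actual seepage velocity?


Result: 0.08364 cm/s

Derivation:
Using v_s = v_d / n
v_s = 0.0276 / 0.33
v_s = 0.08364 cm/s


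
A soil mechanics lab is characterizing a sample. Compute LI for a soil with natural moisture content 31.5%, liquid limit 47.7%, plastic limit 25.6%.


First compute the plasticity index:
PI = LL - PL = 47.7 - 25.6 = 22.1
Then compute the liquidity index:
LI = (w - PL) / PI
LI = (31.5 - 25.6) / 22.1
LI = 0.267


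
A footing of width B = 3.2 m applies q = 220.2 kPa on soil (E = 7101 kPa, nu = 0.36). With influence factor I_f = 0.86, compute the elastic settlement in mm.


Result: 74.279 mm

Derivation:
Using Se = q * B * (1 - nu^2) * I_f / E
1 - nu^2 = 1 - 0.36^2 = 0.8704
Se = 220.2 * 3.2 * 0.8704 * 0.86 / 7101
Se = 0.074279 m
Convert to mm: Se = 0.074279 * 1000 = 74.279 mm


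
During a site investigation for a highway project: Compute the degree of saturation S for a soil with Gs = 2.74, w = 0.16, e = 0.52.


Using S = Gs * w / e
S = 2.74 * 0.16 / 0.52
S = 0.8431


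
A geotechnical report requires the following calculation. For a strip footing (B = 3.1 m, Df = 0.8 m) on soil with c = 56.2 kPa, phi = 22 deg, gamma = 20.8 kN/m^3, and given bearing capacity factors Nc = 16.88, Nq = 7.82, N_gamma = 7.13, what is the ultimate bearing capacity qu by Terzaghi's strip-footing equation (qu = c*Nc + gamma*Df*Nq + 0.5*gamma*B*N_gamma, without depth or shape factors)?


Compute qu = c*Nc + gamma*Df*Nq + 0.5*gamma*B*N_gamma
Term 1: 56.2 * 16.88 = 948.656
Term 2: 20.8 * 0.8 * 7.82 = 130.1248
Term 3: 0.5 * 20.8 * 3.1 * 7.13 = 229.8712
qu = 948.656 + 130.1248 + 229.8712
qu = 1308.65 kPa


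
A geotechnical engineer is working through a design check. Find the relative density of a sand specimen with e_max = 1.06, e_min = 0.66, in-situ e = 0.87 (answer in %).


Using Dr = (e_max - e) / (e_max - e_min) * 100
e_max - e = 1.06 - 0.87 = 0.19
e_max - e_min = 1.06 - 0.66 = 0.4
Dr = 0.19 / 0.4 * 100
Dr = 47.5 %


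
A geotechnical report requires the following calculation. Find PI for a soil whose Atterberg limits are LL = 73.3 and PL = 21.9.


Result: 51.4

Derivation:
Using PI = LL - PL
PI = 73.3 - 21.9
PI = 51.4


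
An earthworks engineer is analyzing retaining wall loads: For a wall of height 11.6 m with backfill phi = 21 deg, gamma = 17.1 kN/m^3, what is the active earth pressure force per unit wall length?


Compute active earth pressure coefficient:
Ka = tan^2(45 - phi/2) = tan^2(34.5) = 0.472355
Compute active force:
Pa = 0.5 * Ka * gamma * H^2
Pa = 0.5 * 0.472355 * 17.1 * 11.6^2
Pa = 543.44 kN/m


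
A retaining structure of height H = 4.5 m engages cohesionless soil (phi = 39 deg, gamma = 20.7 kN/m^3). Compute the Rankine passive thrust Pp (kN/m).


Result: 921.24 kN/m

Derivation:
Compute passive earth pressure coefficient:
Kp = tan^2(45 + phi/2) = tan^2(64.5) = 4.395495
Compute passive force:
Pp = 0.5 * Kp * gamma * H^2
Pp = 0.5 * 4.395495 * 20.7 * 4.5^2
Pp = 921.24 kN/m


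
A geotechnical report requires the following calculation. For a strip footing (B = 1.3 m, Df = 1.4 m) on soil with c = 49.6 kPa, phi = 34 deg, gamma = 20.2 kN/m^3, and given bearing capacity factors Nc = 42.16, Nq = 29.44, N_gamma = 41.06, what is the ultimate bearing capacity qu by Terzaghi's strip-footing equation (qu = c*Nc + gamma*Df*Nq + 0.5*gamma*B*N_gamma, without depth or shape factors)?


Result: 3462.82 kPa

Derivation:
Compute qu = c*Nc + gamma*Df*Nq + 0.5*gamma*B*N_gamma
Term 1: 49.6 * 42.16 = 2091.136
Term 2: 20.2 * 1.4 * 29.44 = 832.5632
Term 3: 0.5 * 20.2 * 1.3 * 41.06 = 539.1178
qu = 2091.136 + 832.5632 + 539.1178
qu = 3462.82 kPa


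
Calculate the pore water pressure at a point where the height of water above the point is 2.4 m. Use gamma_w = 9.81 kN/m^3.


Using u = gamma_w * h_w
u = 9.81 * 2.4
u = 23.54 kPa


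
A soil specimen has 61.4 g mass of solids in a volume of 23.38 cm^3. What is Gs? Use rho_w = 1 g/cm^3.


Using Gs = m_s / (V_s * rho_w)
Since rho_w = 1 g/cm^3:
Gs = 61.4 / 23.38
Gs = 2.626


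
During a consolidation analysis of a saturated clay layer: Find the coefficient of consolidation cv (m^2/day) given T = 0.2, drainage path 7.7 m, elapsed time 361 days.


Using cv = T * H_dr^2 / t
H_dr^2 = 7.7^2 = 59.29
cv = 0.2 * 59.29 / 361
cv = 0.03285 m^2/day


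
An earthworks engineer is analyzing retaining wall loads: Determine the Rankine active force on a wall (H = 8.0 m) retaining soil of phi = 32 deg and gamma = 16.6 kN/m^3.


Result: 163.22 kN/m

Derivation:
Compute active earth pressure coefficient:
Ka = tan^2(45 - phi/2) = tan^2(29.0) = 0.307259
Compute active force:
Pa = 0.5 * Ka * gamma * H^2
Pa = 0.5 * 0.307259 * 16.6 * 8.0^2
Pa = 163.22 kN/m


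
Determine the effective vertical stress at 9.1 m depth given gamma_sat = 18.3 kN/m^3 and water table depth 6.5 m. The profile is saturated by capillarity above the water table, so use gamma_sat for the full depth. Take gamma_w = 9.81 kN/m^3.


Total stress = gamma_sat * depth
sigma = 18.3 * 9.1 = 166.53 kPa
Pore water pressure u = gamma_w * (depth - d_wt)
u = 9.81 * (9.1 - 6.5) = 25.506 kPa
Effective stress = sigma - u
sigma' = 166.53 - 25.506 = 141.02 kPa


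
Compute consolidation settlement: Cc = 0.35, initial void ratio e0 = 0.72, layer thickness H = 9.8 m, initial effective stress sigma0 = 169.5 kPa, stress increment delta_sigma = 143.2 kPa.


Result: 0.5304 m

Derivation:
Using Sc = Cc * H / (1 + e0) * log10((sigma0 + delta_sigma) / sigma0)
Stress ratio = (169.5 + 143.2) / 169.5 = 1.84484
log10(1.84484) = 0.265958
Cc * H / (1 + e0) = 0.35 * 9.8 / (1 + 0.72) = 1.99419
Sc = 1.99419 * 0.265958
Sc = 0.5304 m


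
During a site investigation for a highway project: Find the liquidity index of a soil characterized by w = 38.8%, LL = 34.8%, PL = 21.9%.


First compute the plasticity index:
PI = LL - PL = 34.8 - 21.9 = 12.9
Then compute the liquidity index:
LI = (w - PL) / PI
LI = (38.8 - 21.9) / 12.9
LI = 1.31


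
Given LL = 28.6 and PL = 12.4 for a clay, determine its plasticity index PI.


Using PI = LL - PL
PI = 28.6 - 12.4
PI = 16.2


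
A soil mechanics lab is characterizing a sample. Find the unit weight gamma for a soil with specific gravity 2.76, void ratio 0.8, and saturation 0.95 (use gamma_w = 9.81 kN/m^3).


Result: 19.184 kN/m^3

Derivation:
Using gamma = gamma_w * (Gs + S*e) / (1 + e)
Numerator: Gs + S*e = 2.76 + 0.95*0.8 = 3.52
Denominator: 1 + e = 1 + 0.8 = 1.8
gamma = 9.81 * 3.52 / 1.8
gamma = 19.184 kN/m^3


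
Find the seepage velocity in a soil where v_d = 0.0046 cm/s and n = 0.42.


Result: 0.01095 cm/s

Derivation:
Using v_s = v_d / n
v_s = 0.0046 / 0.42
v_s = 0.01095 cm/s


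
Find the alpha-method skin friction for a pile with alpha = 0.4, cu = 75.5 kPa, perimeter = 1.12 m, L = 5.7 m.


Using Qs = alpha * cu * perimeter * L
Qs = 0.4 * 75.5 * 1.12 * 5.7
Qs = 192.8 kN


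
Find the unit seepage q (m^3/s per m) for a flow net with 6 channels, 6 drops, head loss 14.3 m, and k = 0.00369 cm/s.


Result: 0.0005277 m^3/s per m

Derivation:
Convert k to m/s for unit consistency with H:
k = 0.00369 cm/s = 0.00369 / 100 m/s = 3.69e-05 m/s
Using q = k * H * Nf / Nd
Nf / Nd = 6 / 6 = 1.0
q = 3.69e-05 * 14.3 * 1.0
q = 0.0005277 m^3/s per m


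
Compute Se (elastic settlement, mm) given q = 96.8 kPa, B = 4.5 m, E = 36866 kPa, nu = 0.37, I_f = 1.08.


Using Se = q * B * (1 - nu^2) * I_f / E
1 - nu^2 = 1 - 0.37^2 = 0.8631
Se = 96.8 * 4.5 * 0.8631 * 1.08 / 36866
Se = 0.011014 m
Convert to mm: Se = 0.011014 * 1000 = 11.014 mm


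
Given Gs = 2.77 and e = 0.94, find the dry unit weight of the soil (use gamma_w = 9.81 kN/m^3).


Using gamma_d = Gs * gamma_w / (1 + e)
gamma_d = 2.77 * 9.81 / (1 + 0.94)
gamma_d = 2.77 * 9.81 / 1.94
gamma_d = 14.007 kN/m^3


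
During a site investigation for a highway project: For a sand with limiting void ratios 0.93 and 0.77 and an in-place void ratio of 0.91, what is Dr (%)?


Using Dr = (e_max - e) / (e_max - e_min) * 100
e_max - e = 0.93 - 0.91 = 0.02
e_max - e_min = 0.93 - 0.77 = 0.16
Dr = 0.02 / 0.16 * 100
Dr = 12.5 %


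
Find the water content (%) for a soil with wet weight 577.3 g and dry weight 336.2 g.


Result: 71.71 %

Derivation:
Using w = (m_wet - m_dry) / m_dry * 100
m_wet - m_dry = 577.3 - 336.2 = 241.1 g
w = 241.1 / 336.2 * 100
w = 71.71 %


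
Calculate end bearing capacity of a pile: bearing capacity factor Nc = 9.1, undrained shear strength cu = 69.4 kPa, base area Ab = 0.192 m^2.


Using Qb = Nc * cu * Ab
Qb = 9.1 * 69.4 * 0.192
Qb = 121.26 kN


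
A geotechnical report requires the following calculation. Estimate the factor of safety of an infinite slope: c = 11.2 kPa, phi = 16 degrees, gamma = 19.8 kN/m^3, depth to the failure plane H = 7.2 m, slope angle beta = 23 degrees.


Using Fs = c / (gamma*H*sin(beta)*cos(beta)) + tan(phi)/tan(beta)
Cohesion contribution = 11.2 / (19.8*7.2*sin(23)*cos(23))
Cohesion contribution = 0.218432
Friction contribution = tan(16)/tan(23) = 0.67553
Fs = 0.218432 + 0.67553
Fs = 0.894


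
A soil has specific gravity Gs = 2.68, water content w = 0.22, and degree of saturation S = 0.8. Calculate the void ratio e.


Using the relation e = Gs * w / S
e = 2.68 * 0.22 / 0.8
e = 0.737


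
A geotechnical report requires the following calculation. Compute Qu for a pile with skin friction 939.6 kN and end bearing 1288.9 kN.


Result: 2228.5 kN

Derivation:
Using Qu = Qf + Qb
Qu = 939.6 + 1288.9
Qu = 2228.5 kN


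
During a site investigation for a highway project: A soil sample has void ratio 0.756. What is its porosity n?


Using the relation n = e / (1 + e)
n = 0.756 / (1 + 0.756)
n = 0.756 / 1.756
n = 0.4305


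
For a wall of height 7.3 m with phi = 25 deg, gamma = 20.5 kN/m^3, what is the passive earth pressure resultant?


Compute passive earth pressure coefficient:
Kp = tan^2(45 + phi/2) = tan^2(57.5) = 2.463913
Compute passive force:
Pp = 0.5 * Kp * gamma * H^2
Pp = 0.5 * 2.463913 * 20.5 * 7.3^2
Pp = 1345.84 kN/m


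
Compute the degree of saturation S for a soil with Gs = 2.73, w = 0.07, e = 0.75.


Result: 0.2548

Derivation:
Using S = Gs * w / e
S = 2.73 * 0.07 / 0.75
S = 0.2548


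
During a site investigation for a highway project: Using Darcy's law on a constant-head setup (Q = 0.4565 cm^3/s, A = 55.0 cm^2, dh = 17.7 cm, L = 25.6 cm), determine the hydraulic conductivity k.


Compute hydraulic gradient:
i = dh / L = 17.7 / 25.6 = 0.691406
Then apply Darcy's law:
k = Q / (A * i)
k = 0.4565 / (55.0 * 0.691406)
k = 0.4565 / 38.0273
k = 0.012005 cm/s


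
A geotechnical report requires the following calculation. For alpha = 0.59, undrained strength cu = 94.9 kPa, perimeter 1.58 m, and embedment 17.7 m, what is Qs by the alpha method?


Using Qs = alpha * cu * perimeter * L
Qs = 0.59 * 94.9 * 1.58 * 17.7
Qs = 1565.84 kN


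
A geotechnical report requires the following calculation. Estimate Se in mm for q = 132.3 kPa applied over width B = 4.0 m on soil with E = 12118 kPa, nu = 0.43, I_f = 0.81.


Using Se = q * B * (1 - nu^2) * I_f / E
1 - nu^2 = 1 - 0.43^2 = 0.8151
Se = 132.3 * 4.0 * 0.8151 * 0.81 / 12118
Se = 0.028833 m
Convert to mm: Se = 0.028833 * 1000 = 28.833 mm


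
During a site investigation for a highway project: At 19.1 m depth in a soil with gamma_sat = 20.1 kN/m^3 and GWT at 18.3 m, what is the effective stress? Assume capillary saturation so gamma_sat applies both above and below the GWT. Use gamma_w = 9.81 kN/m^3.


Total stress = gamma_sat * depth
sigma = 20.1 * 19.1 = 383.91 kPa
Pore water pressure u = gamma_w * (depth - d_wt)
u = 9.81 * (19.1 - 18.3) = 7.848 kPa
Effective stress = sigma - u
sigma' = 383.91 - 7.848 = 376.06 kPa


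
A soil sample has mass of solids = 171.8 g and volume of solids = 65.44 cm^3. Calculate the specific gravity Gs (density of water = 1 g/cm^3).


Using Gs = m_s / (V_s * rho_w)
Since rho_w = 1 g/cm^3:
Gs = 171.8 / 65.44
Gs = 2.625


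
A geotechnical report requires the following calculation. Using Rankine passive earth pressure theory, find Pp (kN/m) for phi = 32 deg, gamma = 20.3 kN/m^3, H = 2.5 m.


Compute passive earth pressure coefficient:
Kp = tan^2(45 + phi/2) = tan^2(61.0) = 3.254588
Compute passive force:
Pp = 0.5 * Kp * gamma * H^2
Pp = 0.5 * 3.254588 * 20.3 * 2.5^2
Pp = 206.46 kN/m


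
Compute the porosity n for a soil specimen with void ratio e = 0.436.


Using the relation n = e / (1 + e)
n = 0.436 / (1 + 0.436)
n = 0.436 / 1.436
n = 0.3036


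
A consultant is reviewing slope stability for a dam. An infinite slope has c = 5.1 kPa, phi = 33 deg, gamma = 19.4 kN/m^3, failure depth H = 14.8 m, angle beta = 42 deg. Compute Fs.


Using Fs = c / (gamma*H*sin(beta)*cos(beta)) + tan(phi)/tan(beta)
Cohesion contribution = 5.1 / (19.4*14.8*sin(42)*cos(42))
Cohesion contribution = 0.0357209
Friction contribution = tan(33)/tan(42) = 0.72124
Fs = 0.0357209 + 0.72124
Fs = 0.757


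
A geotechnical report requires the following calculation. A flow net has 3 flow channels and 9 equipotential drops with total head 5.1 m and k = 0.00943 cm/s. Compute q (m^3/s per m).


Convert k to m/s for unit consistency with H:
k = 0.00943 cm/s = 0.00943 / 100 m/s = 9.43e-05 m/s
Using q = k * H * Nf / Nd
Nf / Nd = 3 / 9 = 0.3333
q = 9.43e-05 * 5.1 * 0.3333
q = 0.0001603 m^3/s per m


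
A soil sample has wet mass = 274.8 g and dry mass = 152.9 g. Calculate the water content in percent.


Using w = (m_wet - m_dry) / m_dry * 100
m_wet - m_dry = 274.8 - 152.9 = 121.9 g
w = 121.9 / 152.9 * 100
w = 79.73 %


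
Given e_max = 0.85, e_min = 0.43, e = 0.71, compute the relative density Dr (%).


Result: 33.33 %

Derivation:
Using Dr = (e_max - e) / (e_max - e_min) * 100
e_max - e = 0.85 - 0.71 = 0.14
e_max - e_min = 0.85 - 0.43 = 0.42
Dr = 0.14 / 0.42 * 100
Dr = 33.33 %


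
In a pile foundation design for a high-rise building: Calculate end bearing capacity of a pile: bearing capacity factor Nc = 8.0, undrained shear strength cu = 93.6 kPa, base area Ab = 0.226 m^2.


Using Qb = Nc * cu * Ab
Qb = 8.0 * 93.6 * 0.226
Qb = 169.23 kN


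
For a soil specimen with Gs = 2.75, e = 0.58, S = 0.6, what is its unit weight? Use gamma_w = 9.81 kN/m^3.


Result: 19.235 kN/m^3

Derivation:
Using gamma = gamma_w * (Gs + S*e) / (1 + e)
Numerator: Gs + S*e = 2.75 + 0.6*0.58 = 3.098
Denominator: 1 + e = 1 + 0.58 = 1.58
gamma = 9.81 * 3.098 / 1.58
gamma = 19.235 kN/m^3


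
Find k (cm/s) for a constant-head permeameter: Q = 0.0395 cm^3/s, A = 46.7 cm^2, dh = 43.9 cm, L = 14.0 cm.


Compute hydraulic gradient:
i = dh / L = 43.9 / 14.0 = 3.13571
Then apply Darcy's law:
k = Q / (A * i)
k = 0.0395 / (46.7 * 3.13571)
k = 0.0395 / 146.438
k = 0.00027 cm/s


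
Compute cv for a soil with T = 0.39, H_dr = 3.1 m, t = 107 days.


Using cv = T * H_dr^2 / t
H_dr^2 = 3.1^2 = 9.61
cv = 0.39 * 9.61 / 107
cv = 0.03503 m^2/day


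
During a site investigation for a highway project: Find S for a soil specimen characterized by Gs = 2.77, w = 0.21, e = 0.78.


Using S = Gs * w / e
S = 2.77 * 0.21 / 0.78
S = 0.7458


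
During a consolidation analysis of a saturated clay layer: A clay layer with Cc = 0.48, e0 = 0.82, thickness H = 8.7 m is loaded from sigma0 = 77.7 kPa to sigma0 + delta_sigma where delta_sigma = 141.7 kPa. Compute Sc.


Using Sc = Cc * H / (1 + e0) * log10((sigma0 + delta_sigma) / sigma0)
Stress ratio = (77.7 + 141.7) / 77.7 = 2.82368
log10(2.82368) = 0.450816
Cc * H / (1 + e0) = 0.48 * 8.7 / (1 + 0.82) = 2.29451
Sc = 2.29451 * 0.450816
Sc = 1.0344 m


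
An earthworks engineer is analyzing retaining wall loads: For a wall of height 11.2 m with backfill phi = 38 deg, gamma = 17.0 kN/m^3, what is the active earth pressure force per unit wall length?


Result: 253.64 kN/m

Derivation:
Compute active earth pressure coefficient:
Ka = tan^2(45 - phi/2) = tan^2(26.0) = 0.237883
Compute active force:
Pa = 0.5 * Ka * gamma * H^2
Pa = 0.5 * 0.237883 * 17.0 * 11.2^2
Pa = 253.64 kN/m


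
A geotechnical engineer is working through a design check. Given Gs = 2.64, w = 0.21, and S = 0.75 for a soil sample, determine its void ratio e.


Using the relation e = Gs * w / S
e = 2.64 * 0.21 / 0.75
e = 0.7392


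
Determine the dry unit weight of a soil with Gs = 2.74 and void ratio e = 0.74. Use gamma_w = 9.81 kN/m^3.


Using gamma_d = Gs * gamma_w / (1 + e)
gamma_d = 2.74 * 9.81 / (1 + 0.74)
gamma_d = 2.74 * 9.81 / 1.74
gamma_d = 15.448 kN/m^3


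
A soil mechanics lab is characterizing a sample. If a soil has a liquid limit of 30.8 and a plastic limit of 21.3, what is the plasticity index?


Using PI = LL - PL
PI = 30.8 - 21.3
PI = 9.5


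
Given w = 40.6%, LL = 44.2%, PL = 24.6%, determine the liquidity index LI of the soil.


First compute the plasticity index:
PI = LL - PL = 44.2 - 24.6 = 19.6
Then compute the liquidity index:
LI = (w - PL) / PI
LI = (40.6 - 24.6) / 19.6
LI = 0.816


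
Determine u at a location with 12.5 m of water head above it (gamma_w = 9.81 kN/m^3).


Using u = gamma_w * h_w
u = 9.81 * 12.5
u = 122.62 kPa


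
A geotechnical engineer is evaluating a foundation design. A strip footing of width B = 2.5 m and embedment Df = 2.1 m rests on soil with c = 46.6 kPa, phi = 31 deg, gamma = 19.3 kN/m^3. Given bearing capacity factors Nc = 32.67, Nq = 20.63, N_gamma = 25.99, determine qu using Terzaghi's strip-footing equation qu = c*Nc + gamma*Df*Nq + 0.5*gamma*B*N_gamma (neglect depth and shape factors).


Compute qu = c*Nc + gamma*Df*Nq + 0.5*gamma*B*N_gamma
Term 1: 46.6 * 32.67 = 1522.422
Term 2: 19.3 * 2.1 * 20.63 = 836.1339
Term 3: 0.5 * 19.3 * 2.5 * 25.99 = 627.00875
qu = 1522.422 + 836.1339 + 627.00875
qu = 2985.56 kPa


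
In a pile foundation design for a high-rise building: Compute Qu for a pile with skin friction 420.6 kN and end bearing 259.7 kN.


Result: 680.3 kN

Derivation:
Using Qu = Qf + Qb
Qu = 420.6 + 259.7
Qu = 680.3 kN


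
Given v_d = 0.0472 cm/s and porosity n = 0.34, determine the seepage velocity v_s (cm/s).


Using v_s = v_d / n
v_s = 0.0472 / 0.34
v_s = 0.13882 cm/s


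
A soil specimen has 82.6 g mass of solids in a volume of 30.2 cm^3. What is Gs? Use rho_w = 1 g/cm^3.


Using Gs = m_s / (V_s * rho_w)
Since rho_w = 1 g/cm^3:
Gs = 82.6 / 30.2
Gs = 2.735


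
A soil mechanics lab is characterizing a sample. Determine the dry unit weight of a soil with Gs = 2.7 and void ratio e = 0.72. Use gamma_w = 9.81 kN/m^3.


Using gamma_d = Gs * gamma_w / (1 + e)
gamma_d = 2.7 * 9.81 / (1 + 0.72)
gamma_d = 2.7 * 9.81 / 1.72
gamma_d = 15.399 kN/m^3


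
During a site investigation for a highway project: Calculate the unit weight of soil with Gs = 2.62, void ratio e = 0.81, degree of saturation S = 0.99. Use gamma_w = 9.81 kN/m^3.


Result: 18.546 kN/m^3

Derivation:
Using gamma = gamma_w * (Gs + S*e) / (1 + e)
Numerator: Gs + S*e = 2.62 + 0.99*0.81 = 3.4219
Denominator: 1 + e = 1 + 0.81 = 1.81
gamma = 9.81 * 3.4219 / 1.81
gamma = 18.546 kN/m^3


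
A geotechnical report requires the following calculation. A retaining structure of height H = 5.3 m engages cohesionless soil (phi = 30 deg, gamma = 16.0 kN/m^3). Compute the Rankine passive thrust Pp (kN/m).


Compute passive earth pressure coefficient:
Kp = tan^2(45 + phi/2) = tan^2(60.0) = 3
Compute passive force:
Pp = 0.5 * Kp * gamma * H^2
Pp = 0.5 * 3 * 16.0 * 5.3^2
Pp = 674.16 kN/m


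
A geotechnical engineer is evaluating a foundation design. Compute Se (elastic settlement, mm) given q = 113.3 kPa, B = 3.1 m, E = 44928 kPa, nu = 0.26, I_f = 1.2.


Result: 8.747 mm

Derivation:
Using Se = q * B * (1 - nu^2) * I_f / E
1 - nu^2 = 1 - 0.26^2 = 0.9324
Se = 113.3 * 3.1 * 0.9324 * 1.2 / 44928
Se = 0.008747 m
Convert to mm: Se = 0.008747 * 1000 = 8.747 mm


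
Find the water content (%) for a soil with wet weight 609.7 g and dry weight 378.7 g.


Using w = (m_wet - m_dry) / m_dry * 100
m_wet - m_dry = 609.7 - 378.7 = 231.0 g
w = 231.0 / 378.7 * 100
w = 61.0 %


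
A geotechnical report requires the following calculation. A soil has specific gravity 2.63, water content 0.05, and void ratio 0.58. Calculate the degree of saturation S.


Result: 0.2267

Derivation:
Using S = Gs * w / e
S = 2.63 * 0.05 / 0.58
S = 0.2267


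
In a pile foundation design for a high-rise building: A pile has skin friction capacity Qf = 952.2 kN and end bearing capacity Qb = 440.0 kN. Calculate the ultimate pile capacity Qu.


Result: 1392.2 kN

Derivation:
Using Qu = Qf + Qb
Qu = 952.2 + 440.0
Qu = 1392.2 kN


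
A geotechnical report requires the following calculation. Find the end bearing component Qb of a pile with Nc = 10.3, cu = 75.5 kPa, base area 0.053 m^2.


Using Qb = Nc * cu * Ab
Qb = 10.3 * 75.5 * 0.053
Qb = 41.22 kN


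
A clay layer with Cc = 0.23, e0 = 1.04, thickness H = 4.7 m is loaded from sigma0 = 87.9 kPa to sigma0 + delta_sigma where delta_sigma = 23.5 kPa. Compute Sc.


Result: 0.0545 m

Derivation:
Using Sc = Cc * H / (1 + e0) * log10((sigma0 + delta_sigma) / sigma0)
Stress ratio = (87.9 + 23.5) / 87.9 = 1.26735
log10(1.26735) = 0.102896
Cc * H / (1 + e0) = 0.23 * 4.7 / (1 + 1.04) = 0.529902
Sc = 0.529902 * 0.102896
Sc = 0.0545 m


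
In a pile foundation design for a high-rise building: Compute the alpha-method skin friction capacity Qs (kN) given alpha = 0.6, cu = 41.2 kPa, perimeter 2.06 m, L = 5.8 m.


Using Qs = alpha * cu * perimeter * L
Qs = 0.6 * 41.2 * 2.06 * 5.8
Qs = 295.35 kN


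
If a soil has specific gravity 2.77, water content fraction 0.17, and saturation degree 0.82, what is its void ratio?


Using the relation e = Gs * w / S
e = 2.77 * 0.17 / 0.82
e = 0.5743


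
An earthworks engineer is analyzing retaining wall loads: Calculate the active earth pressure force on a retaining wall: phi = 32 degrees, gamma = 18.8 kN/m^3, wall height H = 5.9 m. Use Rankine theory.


Compute active earth pressure coefficient:
Ka = tan^2(45 - phi/2) = tan^2(29.0) = 0.307259
Compute active force:
Pa = 0.5 * Ka * gamma * H^2
Pa = 0.5 * 0.307259 * 18.8 * 5.9^2
Pa = 100.54 kN/m


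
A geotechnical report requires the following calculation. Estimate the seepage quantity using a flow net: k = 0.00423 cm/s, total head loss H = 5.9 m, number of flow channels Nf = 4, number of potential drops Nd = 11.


Convert k to m/s for unit consistency with H:
k = 0.00423 cm/s = 0.00423 / 100 m/s = 4.23e-05 m/s
Using q = k * H * Nf / Nd
Nf / Nd = 4 / 11 = 0.3636
q = 4.23e-05 * 5.9 * 0.3636
q = 9.075e-05 m^3/s per m


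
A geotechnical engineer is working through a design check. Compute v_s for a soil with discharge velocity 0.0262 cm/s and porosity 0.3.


Using v_s = v_d / n
v_s = 0.0262 / 0.3
v_s = 0.08733 cm/s


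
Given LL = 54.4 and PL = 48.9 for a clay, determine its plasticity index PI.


Result: 5.5

Derivation:
Using PI = LL - PL
PI = 54.4 - 48.9
PI = 5.5


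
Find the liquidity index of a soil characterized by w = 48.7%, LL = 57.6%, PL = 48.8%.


First compute the plasticity index:
PI = LL - PL = 57.6 - 48.8 = 8.8
Then compute the liquidity index:
LI = (w - PL) / PI
LI = (48.7 - 48.8) / 8.8
LI = -0.011


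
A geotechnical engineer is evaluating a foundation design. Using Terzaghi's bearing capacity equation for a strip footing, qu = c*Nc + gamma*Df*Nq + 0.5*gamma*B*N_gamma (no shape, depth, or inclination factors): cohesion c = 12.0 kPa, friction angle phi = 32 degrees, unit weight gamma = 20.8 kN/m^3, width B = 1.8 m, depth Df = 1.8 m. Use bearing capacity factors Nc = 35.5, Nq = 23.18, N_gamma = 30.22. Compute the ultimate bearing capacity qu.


Result: 1859.58 kPa

Derivation:
Compute qu = c*Nc + gamma*Df*Nq + 0.5*gamma*B*N_gamma
Term 1: 12.0 * 35.5 = 426.0
Term 2: 20.8 * 1.8 * 23.18 = 867.8592
Term 3: 0.5 * 20.8 * 1.8 * 30.22 = 565.7184
qu = 426.0 + 867.8592 + 565.7184
qu = 1859.58 kPa


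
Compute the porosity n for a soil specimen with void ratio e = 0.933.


Result: 0.4827

Derivation:
Using the relation n = e / (1 + e)
n = 0.933 / (1 + 0.933)
n = 0.933 / 1.933
n = 0.4827


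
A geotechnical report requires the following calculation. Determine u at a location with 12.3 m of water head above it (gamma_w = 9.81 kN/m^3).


Using u = gamma_w * h_w
u = 9.81 * 12.3
u = 120.66 kPa


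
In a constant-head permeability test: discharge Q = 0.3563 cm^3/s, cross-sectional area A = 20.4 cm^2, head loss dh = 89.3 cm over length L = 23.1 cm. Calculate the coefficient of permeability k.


Compute hydraulic gradient:
i = dh / L = 89.3 / 23.1 = 3.8658
Then apply Darcy's law:
k = Q / (A * i)
k = 0.3563 / (20.4 * 3.8658)
k = 0.3563 / 78.8623
k = 0.004518 cm/s


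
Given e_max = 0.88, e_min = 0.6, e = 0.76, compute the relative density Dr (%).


Result: 42.86 %

Derivation:
Using Dr = (e_max - e) / (e_max - e_min) * 100
e_max - e = 0.88 - 0.76 = 0.12
e_max - e_min = 0.88 - 0.6 = 0.28
Dr = 0.12 / 0.28 * 100
Dr = 42.86 %


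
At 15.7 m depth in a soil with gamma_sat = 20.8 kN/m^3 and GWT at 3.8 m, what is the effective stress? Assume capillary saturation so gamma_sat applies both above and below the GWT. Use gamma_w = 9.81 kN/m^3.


Result: 209.82 kPa

Derivation:
Total stress = gamma_sat * depth
sigma = 20.8 * 15.7 = 326.56 kPa
Pore water pressure u = gamma_w * (depth - d_wt)
u = 9.81 * (15.7 - 3.8) = 116.739 kPa
Effective stress = sigma - u
sigma' = 326.56 - 116.739 = 209.82 kPa


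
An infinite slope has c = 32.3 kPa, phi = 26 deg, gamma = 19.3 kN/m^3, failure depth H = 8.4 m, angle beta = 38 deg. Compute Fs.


Using Fs = c / (gamma*H*sin(beta)*cos(beta)) + tan(phi)/tan(beta)
Cohesion contribution = 32.3 / (19.3*8.4*sin(38)*cos(38))
Cohesion contribution = 0.410669
Friction contribution = tan(26)/tan(38) = 0.624269
Fs = 0.410669 + 0.624269
Fs = 1.035


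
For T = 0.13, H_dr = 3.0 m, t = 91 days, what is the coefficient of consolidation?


Using cv = T * H_dr^2 / t
H_dr^2 = 3.0^2 = 9.0
cv = 0.13 * 9.0 / 91
cv = 0.01286 m^2/day


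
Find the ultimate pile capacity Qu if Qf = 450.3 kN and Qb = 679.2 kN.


Using Qu = Qf + Qb
Qu = 450.3 + 679.2
Qu = 1129.5 kN


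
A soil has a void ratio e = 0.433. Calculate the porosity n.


Result: 0.3022

Derivation:
Using the relation n = e / (1 + e)
n = 0.433 / (1 + 0.433)
n = 0.433 / 1.433
n = 0.3022


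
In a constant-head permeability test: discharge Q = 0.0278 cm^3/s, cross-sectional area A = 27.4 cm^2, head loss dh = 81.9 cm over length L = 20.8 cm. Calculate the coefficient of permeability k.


Result: 0.000258 cm/s

Derivation:
Compute hydraulic gradient:
i = dh / L = 81.9 / 20.8 = 3.9375
Then apply Darcy's law:
k = Q / (A * i)
k = 0.0278 / (27.4 * 3.9375)
k = 0.0278 / 107.887
k = 0.000258 cm/s


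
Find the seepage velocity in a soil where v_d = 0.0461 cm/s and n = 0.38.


Using v_s = v_d / n
v_s = 0.0461 / 0.38
v_s = 0.12132 cm/s


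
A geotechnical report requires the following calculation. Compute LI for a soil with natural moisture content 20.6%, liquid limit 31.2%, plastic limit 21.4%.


First compute the plasticity index:
PI = LL - PL = 31.2 - 21.4 = 9.8
Then compute the liquidity index:
LI = (w - PL) / PI
LI = (20.6 - 21.4) / 9.8
LI = -0.082


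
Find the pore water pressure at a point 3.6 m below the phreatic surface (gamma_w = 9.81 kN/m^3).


Using u = gamma_w * h_w
u = 9.81 * 3.6
u = 35.32 kPa


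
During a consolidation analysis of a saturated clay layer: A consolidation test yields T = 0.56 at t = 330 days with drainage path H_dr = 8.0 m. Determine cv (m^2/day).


Using cv = T * H_dr^2 / t
H_dr^2 = 8.0^2 = 64.0
cv = 0.56 * 64.0 / 330
cv = 0.10861 m^2/day


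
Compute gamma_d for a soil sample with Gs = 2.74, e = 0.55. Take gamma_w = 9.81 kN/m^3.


Using gamma_d = Gs * gamma_w / (1 + e)
gamma_d = 2.74 * 9.81 / (1 + 0.55)
gamma_d = 2.74 * 9.81 / 1.55
gamma_d = 17.342 kN/m^3


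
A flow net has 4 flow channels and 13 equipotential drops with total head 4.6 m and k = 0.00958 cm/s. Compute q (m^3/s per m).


Result: 0.0001356 m^3/s per m

Derivation:
Convert k to m/s for unit consistency with H:
k = 0.00958 cm/s = 0.00958 / 100 m/s = 9.58e-05 m/s
Using q = k * H * Nf / Nd
Nf / Nd = 4 / 13 = 0.3077
q = 9.58e-05 * 4.6 * 0.3077
q = 0.0001356 m^3/s per m


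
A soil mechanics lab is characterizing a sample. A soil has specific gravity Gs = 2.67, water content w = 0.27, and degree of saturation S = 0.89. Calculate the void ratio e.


Using the relation e = Gs * w / S
e = 2.67 * 0.27 / 0.89
e = 0.81


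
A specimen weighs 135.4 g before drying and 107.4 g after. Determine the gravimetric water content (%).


Using w = (m_wet - m_dry) / m_dry * 100
m_wet - m_dry = 135.4 - 107.4 = 28.0 g
w = 28.0 / 107.4 * 100
w = 26.07 %


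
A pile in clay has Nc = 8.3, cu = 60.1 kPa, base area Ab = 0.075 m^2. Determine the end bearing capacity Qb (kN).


Using Qb = Nc * cu * Ab
Qb = 8.3 * 60.1 * 0.075
Qb = 37.41 kN


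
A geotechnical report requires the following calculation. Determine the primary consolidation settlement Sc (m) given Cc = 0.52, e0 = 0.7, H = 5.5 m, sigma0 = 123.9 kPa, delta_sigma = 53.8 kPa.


Using Sc = Cc * H / (1 + e0) * log10((sigma0 + delta_sigma) / sigma0)
Stress ratio = (123.9 + 53.8) / 123.9 = 1.43422
log10(1.43422) = 0.156616
Cc * H / (1 + e0) = 0.52 * 5.5 / (1 + 0.7) = 1.68235
Sc = 1.68235 * 0.156616
Sc = 0.2635 m


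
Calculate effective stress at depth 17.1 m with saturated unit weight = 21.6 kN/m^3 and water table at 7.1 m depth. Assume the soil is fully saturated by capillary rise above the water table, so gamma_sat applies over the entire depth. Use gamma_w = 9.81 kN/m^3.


Total stress = gamma_sat * depth
sigma = 21.6 * 17.1 = 369.36 kPa
Pore water pressure u = gamma_w * (depth - d_wt)
u = 9.81 * (17.1 - 7.1) = 98.1 kPa
Effective stress = sigma - u
sigma' = 369.36 - 98.1 = 271.26 kPa


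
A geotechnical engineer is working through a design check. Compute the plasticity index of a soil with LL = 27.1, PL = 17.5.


Result: 9.6

Derivation:
Using PI = LL - PL
PI = 27.1 - 17.5
PI = 9.6


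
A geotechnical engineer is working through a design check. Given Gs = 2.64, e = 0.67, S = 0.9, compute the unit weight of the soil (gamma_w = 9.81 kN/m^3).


Using gamma = gamma_w * (Gs + S*e) / (1 + e)
Numerator: Gs + S*e = 2.64 + 0.9*0.67 = 3.243
Denominator: 1 + e = 1 + 0.67 = 1.67
gamma = 9.81 * 3.243 / 1.67
gamma = 19.05 kN/m^3


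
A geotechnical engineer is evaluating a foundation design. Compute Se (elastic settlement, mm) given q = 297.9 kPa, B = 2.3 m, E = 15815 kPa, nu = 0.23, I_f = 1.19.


Result: 48.828 mm

Derivation:
Using Se = q * B * (1 - nu^2) * I_f / E
1 - nu^2 = 1 - 0.23^2 = 0.9471
Se = 297.9 * 2.3 * 0.9471 * 1.19 / 15815
Se = 0.048828 m
Convert to mm: Se = 0.048828 * 1000 = 48.828 mm


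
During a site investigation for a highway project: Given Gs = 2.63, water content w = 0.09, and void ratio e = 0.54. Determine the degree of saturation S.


Result: 0.4383

Derivation:
Using S = Gs * w / e
S = 2.63 * 0.09 / 0.54
S = 0.4383


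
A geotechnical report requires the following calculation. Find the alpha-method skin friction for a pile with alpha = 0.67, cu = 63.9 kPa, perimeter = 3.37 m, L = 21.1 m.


Result: 3044.3 kN

Derivation:
Using Qs = alpha * cu * perimeter * L
Qs = 0.67 * 63.9 * 3.37 * 21.1
Qs = 3044.3 kN


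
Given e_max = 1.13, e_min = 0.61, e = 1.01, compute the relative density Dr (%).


Result: 23.08 %

Derivation:
Using Dr = (e_max - e) / (e_max - e_min) * 100
e_max - e = 1.13 - 1.01 = 0.12
e_max - e_min = 1.13 - 0.61 = 0.52
Dr = 0.12 / 0.52 * 100
Dr = 23.08 %


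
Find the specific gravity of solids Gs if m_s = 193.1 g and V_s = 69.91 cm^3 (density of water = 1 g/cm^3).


Using Gs = m_s / (V_s * rho_w)
Since rho_w = 1 g/cm^3:
Gs = 193.1 / 69.91
Gs = 2.762


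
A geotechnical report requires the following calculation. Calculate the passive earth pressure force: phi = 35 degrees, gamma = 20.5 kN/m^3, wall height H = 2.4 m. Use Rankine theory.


Compute passive earth pressure coefficient:
Kp = tan^2(45 + phi/2) = tan^2(62.5) = 3.690172
Compute passive force:
Pp = 0.5 * Kp * gamma * H^2
Pp = 0.5 * 3.690172 * 20.5 * 2.4^2
Pp = 217.87 kN/m


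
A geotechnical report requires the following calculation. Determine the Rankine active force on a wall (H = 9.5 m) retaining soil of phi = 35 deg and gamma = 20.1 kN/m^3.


Result: 245.79 kN/m

Derivation:
Compute active earth pressure coefficient:
Ka = tan^2(45 - phi/2) = tan^2(27.5) = 0.27099
Compute active force:
Pa = 0.5 * Ka * gamma * H^2
Pa = 0.5 * 0.27099 * 20.1 * 9.5^2
Pa = 245.79 kN/m
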